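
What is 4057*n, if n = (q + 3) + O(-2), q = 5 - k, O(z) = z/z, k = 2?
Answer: 28399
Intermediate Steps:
O(z) = 1
q = 3 (q = 5 - 1*2 = 5 - 2 = 3)
n = 7 (n = (3 + 3) + 1 = 6 + 1 = 7)
4057*n = 4057*7 = 28399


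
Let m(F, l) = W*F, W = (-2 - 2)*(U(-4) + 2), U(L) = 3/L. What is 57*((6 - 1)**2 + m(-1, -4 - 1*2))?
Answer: 1710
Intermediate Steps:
W = -5 (W = (-2 - 2)*(3/(-4) + 2) = -4*(3*(-1/4) + 2) = -4*(-3/4 + 2) = -4*5/4 = -5)
m(F, l) = -5*F
57*((6 - 1)**2 + m(-1, -4 - 1*2)) = 57*((6 - 1)**2 - 5*(-1)) = 57*(5**2 + 5) = 57*(25 + 5) = 57*30 = 1710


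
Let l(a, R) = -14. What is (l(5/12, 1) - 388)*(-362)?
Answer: 145524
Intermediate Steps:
(l(5/12, 1) - 388)*(-362) = (-14 - 388)*(-362) = -402*(-362) = 145524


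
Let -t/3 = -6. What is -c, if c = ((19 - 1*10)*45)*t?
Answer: -7290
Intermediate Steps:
t = 18 (t = -3*(-6) = 18)
c = 7290 (c = ((19 - 1*10)*45)*18 = ((19 - 10)*45)*18 = (9*45)*18 = 405*18 = 7290)
-c = -1*7290 = -7290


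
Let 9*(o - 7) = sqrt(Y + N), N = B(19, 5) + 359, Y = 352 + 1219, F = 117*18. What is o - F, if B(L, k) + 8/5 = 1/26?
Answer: -2099 + sqrt(32590610)/1170 ≈ -2094.1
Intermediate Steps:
B(L, k) = -203/130 (B(L, k) = -8/5 + 1/26 = -203/130)
F = 2106
Y = 1571
N = 46467/130 (N = -203/130 + 359 = 46467/130 ≈ 357.44)
o = 7 + sqrt(32590610)/1170 (o = 7 + sqrt(1571 + 46467/130)/9 = 7 + sqrt(250697/130)/9 = 7 + (sqrt(32590610)/130)/9 = 7 + sqrt(32590610)/1170 ≈ 11.879)
o - F = (7 + sqrt(32590610)/1170) - 1*2106 = (7 + sqrt(32590610)/1170) - 2106 = -2099 + sqrt(32590610)/1170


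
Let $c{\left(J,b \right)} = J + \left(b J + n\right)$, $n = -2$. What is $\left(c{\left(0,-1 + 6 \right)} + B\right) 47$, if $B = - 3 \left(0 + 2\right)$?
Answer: $-376$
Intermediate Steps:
$c{\left(J,b \right)} = -2 + J + J b$ ($c{\left(J,b \right)} = J + \left(b J - 2\right) = J + \left(J b - 2\right) = J + \left(-2 + J b\right) = -2 + J + J b$)
$B = -6$ ($B = \left(-3\right) 2 = -6$)
$\left(c{\left(0,-1 + 6 \right)} + B\right) 47 = \left(\left(-2 + 0 + 0 \left(-1 + 6\right)\right) - 6\right) 47 = \left(\left(-2 + 0 + 0 \cdot 5\right) - 6\right) 47 = \left(\left(-2 + 0 + 0\right) - 6\right) 47 = \left(-2 - 6\right) 47 = \left(-8\right) 47 = -376$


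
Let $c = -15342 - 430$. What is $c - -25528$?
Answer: $9756$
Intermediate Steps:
$c = -15772$ ($c = -15342 - 430 = -15772$)
$c - -25528 = -15772 - -25528 = -15772 + 25528 = 9756$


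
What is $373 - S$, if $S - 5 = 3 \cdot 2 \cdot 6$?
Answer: $332$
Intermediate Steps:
$S = 41$ ($S = 5 + 3 \cdot 2 \cdot 6 = 5 + 6 \cdot 6 = 5 + 36 = 41$)
$373 - S = 373 - 41 = 332$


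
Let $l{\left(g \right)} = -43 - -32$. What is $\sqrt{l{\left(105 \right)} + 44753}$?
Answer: $\sqrt{44742} \approx 211.52$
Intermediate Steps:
$l{\left(g \right)} = -11$ ($l{\left(g \right)} = -43 + 32 = -11$)
$\sqrt{l{\left(105 \right)} + 44753} = \sqrt{-11 + 44753} = \sqrt{44742}$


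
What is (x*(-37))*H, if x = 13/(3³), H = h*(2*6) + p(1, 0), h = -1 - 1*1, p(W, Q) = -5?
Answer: 13949/27 ≈ 516.63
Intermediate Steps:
h = -2 (h = -1 - 1 = -2)
H = -29 (H = -4*6 - 5 = -2*12 - 5 = -24 - 5 = -29)
x = 13/27 ≈ 0.48148
(x*(-37))*H = ((13/27)*(-37))*(-29) = -481/27*(-29) = 13949/27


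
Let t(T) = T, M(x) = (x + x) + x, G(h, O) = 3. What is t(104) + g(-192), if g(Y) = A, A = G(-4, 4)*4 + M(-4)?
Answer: 104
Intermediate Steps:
M(x) = 3*x (M(x) = 2*x + x = 3*x)
A = 0 (A = 3*4 + 3*(-4) = 12 - 12 = 0)
g(Y) = 0
t(104) + g(-192) = 104 + 0 = 104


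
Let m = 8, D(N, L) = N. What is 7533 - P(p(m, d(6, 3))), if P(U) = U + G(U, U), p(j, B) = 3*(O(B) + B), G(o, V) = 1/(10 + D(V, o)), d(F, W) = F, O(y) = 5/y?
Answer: 916521/122 ≈ 7512.5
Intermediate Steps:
G(o, V) = 1/(10 + V)
p(j, B) = 3*B + 15/B (p(j, B) = 3*(5/B + B) = 3*(B + 5/B) = 3*B + 15/B)
P(U) = U + 1/(10 + U)
7533 - P(p(m, d(6, 3))) = 7533 - (1 + (3*6 + 15/6)*(10 + (3*6 + 15/6)))/(10 + (3*6 + 15/6)) = 7533 - (1 + (18 + 15*(⅙))*(10 + (18 + 15*(⅙))))/(10 + (18 + 15*(⅙))) = 7533 - (1 + (18 + 5/2)*(10 + (18 + 5/2)))/(10 + (18 + 5/2)) = 7533 - (1 + 41*(10 + 41/2)/2)/(10 + 41/2) = 7533 - (1 + (41/2)*(61/2))/61/2 = 7533 - 2*(1 + 2501/4)/61 = 7533 - 2*2505/(61*4) = 7533 - 1*2505/122 = 7533 - 2505/122 = 916521/122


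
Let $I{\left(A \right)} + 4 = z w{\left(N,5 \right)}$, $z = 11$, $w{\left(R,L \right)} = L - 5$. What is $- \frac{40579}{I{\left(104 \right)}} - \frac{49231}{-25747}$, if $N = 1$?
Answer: $\frac{1044984437}{102988} \approx 10147.0$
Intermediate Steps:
$w{\left(R,L \right)} = -5 + L$
$I{\left(A \right)} = -4$ ($I{\left(A \right)} = -4 + 11 \left(-5 + 5\right) = -4 + 11 \cdot 0 = -4 + 0 = -4$)
$- \frac{40579}{I{\left(104 \right)}} - \frac{49231}{-25747} = - \frac{40579}{-4} - \frac{49231}{-25747} = \left(-40579\right) \left(- \frac{1}{4}\right) - - \frac{49231}{25747} = \frac{40579}{4} + \frac{49231}{25747} = \frac{1044984437}{102988}$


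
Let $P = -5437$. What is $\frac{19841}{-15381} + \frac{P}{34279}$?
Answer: $- \frac{763756136}{527245299} \approx -1.4486$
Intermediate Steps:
$\frac{19841}{-15381} + \frac{P}{34279} = \frac{19841}{-15381} - \frac{5437}{34279} = 19841 \left(- \frac{1}{15381}\right) - \frac{5437}{34279} = - \frac{19841}{15381} - \frac{5437}{34279} = - \frac{763756136}{527245299}$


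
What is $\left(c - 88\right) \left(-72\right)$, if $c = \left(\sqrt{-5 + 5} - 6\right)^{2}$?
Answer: $3744$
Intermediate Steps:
$c = 36$ ($c = \left(\sqrt{0} - 6\right)^{2} = \left(0 - 6\right)^{2} = \left(-6\right)^{2} = 36$)
$\left(c - 88\right) \left(-72\right) = \left(36 - 88\right) \left(-72\right) = \left(-52\right) \left(-72\right) = 3744$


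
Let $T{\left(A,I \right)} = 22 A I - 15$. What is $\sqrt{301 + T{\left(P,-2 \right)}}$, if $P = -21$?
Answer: $11 \sqrt{10} \approx 34.785$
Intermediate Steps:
$T{\left(A,I \right)} = -15 + 22 A I$ ($T{\left(A,I \right)} = 22 A I - 15 = -15 + 22 A I$)
$\sqrt{301 + T{\left(P,-2 \right)}} = \sqrt{301 - \left(15 + 462 \left(-2\right)\right)} = \sqrt{301 + \left(-15 + 924\right)} = \sqrt{301 + 909} = \sqrt{1210} = 11 \sqrt{10}$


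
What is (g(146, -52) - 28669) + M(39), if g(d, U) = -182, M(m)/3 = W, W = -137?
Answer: -29262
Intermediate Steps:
M(m) = -411 (M(m) = 3*(-137) = -411)
(g(146, -52) - 28669) + M(39) = (-182 - 28669) - 411 = -28851 - 411 = -29262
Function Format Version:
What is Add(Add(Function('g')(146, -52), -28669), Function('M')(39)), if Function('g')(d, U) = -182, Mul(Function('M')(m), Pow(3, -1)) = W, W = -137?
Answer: -29262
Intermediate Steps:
Function('M')(m) = -411 (Function('M')(m) = Mul(3, -137) = -411)
Add(Add(Function('g')(146, -52), -28669), Function('M')(39)) = Add(Add(-182, -28669), -411) = Add(-28851, -411) = -29262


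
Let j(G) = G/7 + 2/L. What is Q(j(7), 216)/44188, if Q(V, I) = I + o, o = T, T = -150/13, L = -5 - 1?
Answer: 1329/287222 ≈ 0.0046271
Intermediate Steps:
L = -6
j(G) = -⅓ + G/7 (j(G) = G/7 + 2/(-6) = G*(⅐) + 2*(-⅙) = G/7 - ⅓ = -⅓ + G/7)
T = -150/13 (T = -150*1/13 = -150/13 ≈ -11.538)
o = -150/13 ≈ -11.538
Q(V, I) = -150/13 + I (Q(V, I) = I - 150/13 = -150/13 + I)
Q(j(7), 216)/44188 = (-150/13 + 216)/44188 = (2658/13)*(1/44188) = 1329/287222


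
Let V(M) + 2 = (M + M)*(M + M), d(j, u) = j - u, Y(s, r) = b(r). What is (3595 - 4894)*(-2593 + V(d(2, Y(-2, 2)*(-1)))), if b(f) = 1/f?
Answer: 3338430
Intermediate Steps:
Y(s, r) = 1/r
V(M) = -2 + 4*M**2 (V(M) = -2 + (M + M)*(M + M) = -2 + (2*M)*(2*M) = -2 + 4*M**2)
(3595 - 4894)*(-2593 + V(d(2, Y(-2, 2)*(-1)))) = (3595 - 4894)*(-2593 + (-2 + 4*(2 - (-1)/2)**2)) = -1299*(-2593 + (-2 + 4*(2 - (-1)/2)**2)) = -1299*(-2593 + (-2 + 4*(2 - 1*(-1/2))**2)) = -1299*(-2593 + (-2 + 4*(2 + 1/2)**2)) = -1299*(-2593 + (-2 + 4*(5/2)**2)) = -1299*(-2593 + (-2 + 4*(25/4))) = -1299*(-2593 + (-2 + 25)) = -1299*(-2593 + 23) = -1299*(-2570) = 3338430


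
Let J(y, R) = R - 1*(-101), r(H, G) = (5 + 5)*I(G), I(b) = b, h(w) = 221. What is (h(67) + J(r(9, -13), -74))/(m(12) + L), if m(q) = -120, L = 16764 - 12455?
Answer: 248/4189 ≈ 0.059203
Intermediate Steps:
r(H, G) = 10*G (r(H, G) = (5 + 5)*G = 10*G)
J(y, R) = 101 + R (J(y, R) = R + 101 = 101 + R)
L = 4309
(h(67) + J(r(9, -13), -74))/(m(12) + L) = (221 + (101 - 74))/(-120 + 4309) = (221 + 27)/4189 = 248*(1/4189) = 248/4189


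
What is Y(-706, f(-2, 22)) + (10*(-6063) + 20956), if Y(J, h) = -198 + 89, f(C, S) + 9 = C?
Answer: -39783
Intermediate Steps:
f(C, S) = -9 + C
Y(J, h) = -109
Y(-706, f(-2, 22)) + (10*(-6063) + 20956) = -109 + (10*(-6063) + 20956) = -109 + (-60630 + 20956) = -109 - 39674 = -39783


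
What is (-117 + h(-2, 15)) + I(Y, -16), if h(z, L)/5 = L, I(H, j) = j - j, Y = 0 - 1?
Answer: -42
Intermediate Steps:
Y = -1
I(H, j) = 0
h(z, L) = 5*L
(-117 + h(-2, 15)) + I(Y, -16) = (-117 + 5*15) + 0 = (-117 + 75) + 0 = -42 + 0 = -42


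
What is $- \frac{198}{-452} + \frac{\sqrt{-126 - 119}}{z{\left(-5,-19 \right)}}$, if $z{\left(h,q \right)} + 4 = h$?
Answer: $\frac{99}{226} - \frac{7 i \sqrt{5}}{9} \approx 0.43805 - 1.7392 i$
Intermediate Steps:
$z{\left(h,q \right)} = -4 + h$
$- \frac{198}{-452} + \frac{\sqrt{-126 - 119}}{z{\left(-5,-19 \right)}} = - \frac{198}{-452} + \frac{\sqrt{-126 - 119}}{-4 - 5} = \left(-198\right) \left(- \frac{1}{452}\right) + \frac{\sqrt{-245}}{-9} = \frac{99}{226} + 7 i \sqrt{5} \left(- \frac{1}{9}\right) = \frac{99}{226} - \frac{7 i \sqrt{5}}{9}$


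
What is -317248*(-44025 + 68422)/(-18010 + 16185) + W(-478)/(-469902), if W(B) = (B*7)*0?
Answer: 7739899456/1825 ≈ 4.2410e+6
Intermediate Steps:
W(B) = 0 (W(B) = (7*B)*0 = 0)
-317248*(-44025 + 68422)/(-18010 + 16185) + W(-478)/(-469902) = -317248*(-44025 + 68422)/(-18010 + 16185) + 0/(-469902) = -317248/((-1825/24397)) + 0*(-1/469902) = -317248/((-1825*1/24397)) + 0 = -317248/(-1825/24397) + 0 = -317248*(-24397/1825) + 0 = 7739899456/1825 + 0 = 7739899456/1825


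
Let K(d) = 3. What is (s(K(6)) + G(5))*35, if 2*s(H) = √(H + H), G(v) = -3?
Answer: -105 + 35*√6/2 ≈ -62.134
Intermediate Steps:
s(H) = √2*√H/2 (s(H) = √(H + H)/2 = √(2*H)/2 = (√2*√H)/2 = √2*√H/2)
(s(K(6)) + G(5))*35 = (√2*√3/2 - 3)*35 = (√6/2 - 3)*35 = (-3 + √6/2)*35 = -105 + 35*√6/2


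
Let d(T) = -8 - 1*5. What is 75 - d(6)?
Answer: 88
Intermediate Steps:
d(T) = -13 (d(T) = -8 - 5 = -13)
75 - d(6) = 75 - 1*(-13) = 75 + 13 = 88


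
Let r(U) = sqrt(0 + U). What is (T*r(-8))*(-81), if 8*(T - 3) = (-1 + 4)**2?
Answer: -2673*I*sqrt(2)/4 ≈ -945.05*I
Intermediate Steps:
T = 33/8 (T = 3 + (-1 + 4)**2/8 = 3 + (1/8)*3**2 = 3 + (1/8)*9 = 3 + 9/8 = 33/8 ≈ 4.1250)
r(U) = sqrt(U)
(T*r(-8))*(-81) = (33*sqrt(-8)/8)*(-81) = (33*(2*I*sqrt(2))/8)*(-81) = (33*I*sqrt(2)/4)*(-81) = -2673*I*sqrt(2)/4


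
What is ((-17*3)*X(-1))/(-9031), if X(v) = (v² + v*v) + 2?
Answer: 204/9031 ≈ 0.022589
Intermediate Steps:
X(v) = 2 + 2*v² (X(v) = (v² + v²) + 2 = 2*v² + 2 = 2 + 2*v²)
((-17*3)*X(-1))/(-9031) = ((-17*3)*(2 + 2*(-1)²))/(-9031) = -51*(2 + 2*1)*(-1/9031) = -51*(2 + 2)*(-1/9031) = -51*4*(-1/9031) = -204*(-1/9031) = 204/9031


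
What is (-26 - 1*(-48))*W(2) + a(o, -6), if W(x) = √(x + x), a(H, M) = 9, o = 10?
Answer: 53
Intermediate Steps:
W(x) = √2*√x (W(x) = √(2*x) = √2*√x)
(-26 - 1*(-48))*W(2) + a(o, -6) = (-26 - 1*(-48))*(√2*√2) + 9 = (-26 + 48)*2 + 9 = 22*2 + 9 = 44 + 9 = 53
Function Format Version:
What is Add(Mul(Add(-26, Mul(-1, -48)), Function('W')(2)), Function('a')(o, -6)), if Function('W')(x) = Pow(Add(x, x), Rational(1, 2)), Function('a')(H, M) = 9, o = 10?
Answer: 53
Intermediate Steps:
Function('W')(x) = Mul(Pow(2, Rational(1, 2)), Pow(x, Rational(1, 2))) (Function('W')(x) = Pow(Mul(2, x), Rational(1, 2)) = Mul(Pow(2, Rational(1, 2)), Pow(x, Rational(1, 2))))
Add(Mul(Add(-26, Mul(-1, -48)), Function('W')(2)), Function('a')(o, -6)) = Add(Mul(Add(-26, Mul(-1, -48)), Mul(Pow(2, Rational(1, 2)), Pow(2, Rational(1, 2)))), 9) = Add(Mul(Add(-26, 48), 2), 9) = Add(Mul(22, 2), 9) = Add(44, 9) = 53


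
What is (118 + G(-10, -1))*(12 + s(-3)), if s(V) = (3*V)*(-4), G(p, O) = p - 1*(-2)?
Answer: 5280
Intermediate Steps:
G(p, O) = 2 + p (G(p, O) = p + 2 = 2 + p)
s(V) = -12*V
(118 + G(-10, -1))*(12 + s(-3)) = (118 + (2 - 10))*(12 - 12*(-3)) = (118 - 8)*(12 + 36) = 110*48 = 5280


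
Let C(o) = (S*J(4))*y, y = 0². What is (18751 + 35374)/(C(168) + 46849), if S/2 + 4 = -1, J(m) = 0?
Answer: 54125/46849 ≈ 1.1553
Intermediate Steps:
y = 0
S = -10 (S = -8 + 2*(-1) = -8 - 2 = -10)
C(o) = 0 (C(o) = -10*0*0 = 0*0 = 0)
(18751 + 35374)/(C(168) + 46849) = (18751 + 35374)/(0 + 46849) = 54125/46849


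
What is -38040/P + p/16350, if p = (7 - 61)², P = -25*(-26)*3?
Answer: -684742/35425 ≈ -19.329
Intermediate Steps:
P = 1950 (P = 650*3 = 1950)
p = 2916 (p = (-54)² = 2916)
-38040/P + p/16350 = -38040/1950 + 2916/16350 = -38040*1/1950 + 2916*(1/16350) = -1268/65 + 486/2725 = -684742/35425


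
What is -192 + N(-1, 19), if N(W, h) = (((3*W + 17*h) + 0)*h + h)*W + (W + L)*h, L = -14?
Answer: -6576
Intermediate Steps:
N(W, h) = W*(h + h*(3*W + 17*h)) + h*(-14 + W) (N(W, h) = (((3*W + 17*h) + 0)*h + h)*W + (W - 14)*h = ((3*W + 17*h)*h + h)*W + (-14 + W)*h = (h*(3*W + 17*h) + h)*W + h*(-14 + W) = (h + h*(3*W + 17*h))*W + h*(-14 + W) = W*(h + h*(3*W + 17*h)) + h*(-14 + W))
-192 + N(-1, 19) = -192 + 19*(-14 + 2*(-1) + 3*(-1)² + 17*(-1)*19) = -192 + 19*(-14 - 2 + 3*1 - 323) = -192 + 19*(-14 - 2 + 3 - 323) = -192 + 19*(-336) = -192 - 6384 = -6576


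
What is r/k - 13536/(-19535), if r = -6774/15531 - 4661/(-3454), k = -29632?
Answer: 7171871354417441/10350822919000960 ≈ 0.69288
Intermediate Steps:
r = 16330865/17881358 (r = -6774*1/15531 - 4661*(-1/3454) = -2258/5177 + 4661/3454 = 16330865/17881358 ≈ 0.91329)
r/k - 13536/(-19535) = (16330865/17881358)/(-29632) - 13536/(-19535) = (16330865/17881358)*(-1/29632) - 13536*(-1/19535) = -16330865/529860400256 + 13536/19535 = 7171871354417441/10350822919000960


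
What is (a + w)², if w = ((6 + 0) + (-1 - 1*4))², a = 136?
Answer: 18769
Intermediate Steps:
w = 1 (w = (6 + (-1 - 4))² = (6 - 5)² = 1² = 1)
(a + w)² = (136 + 1)² = 137² = 18769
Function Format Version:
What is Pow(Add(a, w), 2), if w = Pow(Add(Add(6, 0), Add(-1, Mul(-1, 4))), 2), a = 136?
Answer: 18769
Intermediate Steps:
w = 1 (w = Pow(Add(6, Add(-1, -4)), 2) = Pow(Add(6, -5), 2) = Pow(1, 2) = 1)
Pow(Add(a, w), 2) = Pow(Add(136, 1), 2) = Pow(137, 2) = 18769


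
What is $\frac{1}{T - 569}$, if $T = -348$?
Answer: $- \frac{1}{917} \approx -0.0010905$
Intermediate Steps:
$\frac{1}{T - 569} = \frac{1}{-348 - 569} = \frac{1}{-917} = - \frac{1}{917}$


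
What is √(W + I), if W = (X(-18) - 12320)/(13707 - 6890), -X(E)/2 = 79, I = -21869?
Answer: 3*I*√390761267/401 ≈ 147.89*I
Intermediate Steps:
X(E) = -158 (X(E) = -2*79 = -158)
W = -734/401 (W = (-158 - 12320)/(13707 - 6890) = -12478/6817 = -12478*1/6817 = -734/401 ≈ -1.8304)
√(W + I) = √(-734/401 - 21869) = √(-8770203/401) = 3*I*√390761267/401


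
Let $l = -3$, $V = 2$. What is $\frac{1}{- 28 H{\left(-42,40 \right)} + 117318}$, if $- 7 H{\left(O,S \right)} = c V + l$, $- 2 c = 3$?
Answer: $\frac{1}{117294} \approx 8.5256 \cdot 10^{-6}$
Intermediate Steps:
$c = - \frac{3}{2}$ ($c = \left(- \frac{1}{2}\right) 3 = - \frac{3}{2} \approx -1.5$)
$H{\left(O,S \right)} = \frac{6}{7}$ ($H{\left(O,S \right)} = - \frac{\left(- \frac{3}{2}\right) 2 - 3}{7} = - \frac{-3 - 3}{7} = \left(- \frac{1}{7}\right) \left(-6\right) = \frac{6}{7}$)
$\frac{1}{- 28 H{\left(-42,40 \right)} + 117318} = \frac{1}{\left(-28\right) \frac{6}{7} + 117318} = \frac{1}{-24 + 117318} = \frac{1}{117294}$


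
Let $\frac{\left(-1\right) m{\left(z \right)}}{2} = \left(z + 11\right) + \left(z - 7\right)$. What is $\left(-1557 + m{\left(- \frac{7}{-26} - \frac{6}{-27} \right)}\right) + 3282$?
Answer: $\frac{200659}{117} \approx 1715.0$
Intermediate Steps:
$m{\left(z \right)} = -8 - 4 z$ ($m{\left(z \right)} = - 2 \left(\left(z + 11\right) + \left(z - 7\right)\right) = - 2 \left(\left(11 + z\right) + \left(z - 7\right)\right) = - 2 \left(\left(11 + z\right) + \left(-7 + z\right)\right) = - 2 \left(4 + 2 z\right) = -8 - 4 z$)
$\left(-1557 + m{\left(- \frac{7}{-26} - \frac{6}{-27} \right)}\right) + 3282 = \left(-1557 - \left(8 + 4 \left(- \frac{7}{-26} - \frac{6}{-27}\right)\right)\right) + 3282 = \left(-1557 - \left(8 + 4 \left(\left(-7\right) \left(- \frac{1}{26}\right) - - \frac{2}{9}\right)\right)\right) + 3282 = \left(-1557 - \left(8 + 4 \left(\frac{7}{26} + \frac{2}{9}\right)\right)\right) + 3282 = \left(-1557 - \frac{1166}{117}\right) + 3282 = - \frac{183335}{117} + 3282 = \frac{200659}{117}$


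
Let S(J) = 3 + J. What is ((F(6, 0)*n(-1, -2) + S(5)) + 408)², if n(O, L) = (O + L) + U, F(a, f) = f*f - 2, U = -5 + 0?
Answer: 186624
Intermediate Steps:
U = -5
F(a, f) = -2 + f² (F(a, f) = f² - 2 = -2 + f²)
n(O, L) = -5 + L + O (n(O, L) = (O + L) - 5 = (L + O) - 5 = -5 + L + O)
((F(6, 0)*n(-1, -2) + S(5)) + 408)² = (((-2 + 0²)*(-5 - 2 - 1) + (3 + 5)) + 408)² = (((-2 + 0)*(-8) + 8) + 408)² = ((-2*(-8) + 8) + 408)² = ((16 + 8) + 408)² = (24 + 408)² = 432² = 186624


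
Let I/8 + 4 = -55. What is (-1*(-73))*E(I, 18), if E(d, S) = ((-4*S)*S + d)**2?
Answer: 228185152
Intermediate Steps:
I = -472 (I = -32 + 8*(-55) = -32 - 440 = -472)
E(d, S) = (d - 4*S**2)**2 (E(d, S) = (-4*S**2 + d)**2 = (d - 4*S**2)**2)
(-1*(-73))*E(I, 18) = (-1*(-73))*(-1*(-472) + 4*18**2)**2 = 73*(472 + 4*324)**2 = 73*(472 + 1296)**2 = 73*1768**2 = 73*3125824 = 228185152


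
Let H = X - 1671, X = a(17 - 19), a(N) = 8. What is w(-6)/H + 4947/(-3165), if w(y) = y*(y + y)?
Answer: -2818247/1754465 ≈ -1.6063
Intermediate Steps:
X = 8
H = -1663 (H = 8 - 1671 = -1663)
w(y) = 2*y**2 (w(y) = y*(2*y) = 2*y**2)
w(-6)/H + 4947/(-3165) = (2*(-6)**2)/(-1663) + 4947/(-3165) = (2*36)*(-1/1663) + 4947*(-1/3165) = 72*(-1/1663) - 1649/1055 = -72/1663 - 1649/1055 = -2818247/1754465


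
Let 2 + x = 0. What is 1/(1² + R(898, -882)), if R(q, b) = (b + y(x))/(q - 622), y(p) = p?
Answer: -69/152 ≈ -0.45395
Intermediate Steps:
x = -2 (x = -2 + 0 = -2)
R(q, b) = (-2 + b)/(-622 + q) (R(q, b) = (b - 2)/(q - 622) = (-2 + b)/(-622 + q))
1/(1² + R(898, -882)) = 1/(1² + (-2 - 882)/(-622 + 898)) = 1/(1 - 884/276) = 1/(1 + (1/276)*(-884)) = 1/(1 - 221/69) = 1/(-152/69) = -69/152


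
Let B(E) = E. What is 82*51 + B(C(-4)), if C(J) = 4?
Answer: 4186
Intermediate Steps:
82*51 + B(C(-4)) = 82*51 + 4 = 4182 + 4 = 4186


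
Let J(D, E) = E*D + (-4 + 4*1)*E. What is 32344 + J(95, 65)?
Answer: 38519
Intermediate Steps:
J(D, E) = D*E (J(D, E) = D*E + (-4 + 4)*E = D*E + 0*E = D*E + 0 = D*E)
32344 + J(95, 65) = 32344 + 95*65 = 32344 + 6175 = 38519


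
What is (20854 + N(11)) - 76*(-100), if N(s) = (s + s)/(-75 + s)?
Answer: 910517/32 ≈ 28454.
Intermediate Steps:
N(s) = 2*s/(-75 + s) (N(s) = (2*s)/(-75 + s) = 2*s/(-75 + s))
(20854 + N(11)) - 76*(-100) = (20854 + 2*11/(-75 + 11)) - 76*(-100) = (20854 + 2*11/(-64)) + 7600 = (20854 + 2*11*(-1/64)) + 7600 = (20854 - 11/32) + 7600 = 667317/32 + 7600 = 910517/32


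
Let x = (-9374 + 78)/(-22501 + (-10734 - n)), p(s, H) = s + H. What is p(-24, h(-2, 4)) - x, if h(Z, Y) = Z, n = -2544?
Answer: -807262/30691 ≈ -26.303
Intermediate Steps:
p(s, H) = H + s
x = 9296/30691 (x = (-9374 + 78)/(-22501 + (-10734 - 1*(-2544))) = -9296/(-22501 + (-10734 + 2544)) = -9296/(-22501 - 8190) = -9296/(-30691) = -9296*(-1/30691) = 9296/30691 ≈ 0.30289)
p(-24, h(-2, 4)) - x = (-2 - 24) - 1*9296/30691 = -26 - 9296/30691 = -807262/30691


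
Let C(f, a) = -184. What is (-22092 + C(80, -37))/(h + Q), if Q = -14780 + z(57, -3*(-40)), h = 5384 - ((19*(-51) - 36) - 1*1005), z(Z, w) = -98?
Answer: 5569/1871 ≈ 2.9765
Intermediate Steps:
h = 7394 (h = 5384 - ((-969 - 36) - 1005) = 5384 - (-1005 - 1005) = 5384 - 1*(-2010) = 5384 + 2010 = 7394)
Q = -14878 (Q = -14780 - 98 = -14878)
(-22092 + C(80, -37))/(h + Q) = (-22092 - 184)/(7394 - 14878) = -22276/(-7484) = -22276*(-1/7484) = 5569/1871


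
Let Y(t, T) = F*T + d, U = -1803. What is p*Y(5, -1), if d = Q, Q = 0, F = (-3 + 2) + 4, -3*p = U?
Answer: -1803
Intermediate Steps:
p = 601 (p = -⅓*(-1803) = 601)
F = 3 (F = -1 + 4 = 3)
d = 0
Y(t, T) = 3*T (Y(t, T) = 3*T + 0 = 3*T)
p*Y(5, -1) = 601*(3*(-1)) = 601*(-3) = -1803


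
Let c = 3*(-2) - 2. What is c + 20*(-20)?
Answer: -408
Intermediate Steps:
c = -8 (c = -6 - 2 = -8)
c + 20*(-20) = -8 + 20*(-20) = -8 - 400 = -408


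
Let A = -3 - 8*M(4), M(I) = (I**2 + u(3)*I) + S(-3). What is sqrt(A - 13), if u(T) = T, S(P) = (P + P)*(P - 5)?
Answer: 4*I*sqrt(39) ≈ 24.98*I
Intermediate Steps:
S(P) = 2*P*(-5 + P) (S(P) = (2*P)*(-5 + P) = 2*P*(-5 + P))
M(I) = 48 + I**2 + 3*I (M(I) = (I**2 + 3*I) + 2*(-3)*(-5 - 3) = (I**2 + 3*I) + 2*(-3)*(-8) = (I**2 + 3*I) + 48 = 48 + I**2 + 3*I)
A = -611 (A = -3 - 8*(48 + 4**2 + 3*4) = -3 - 8*(48 + 16 + 12) = -3 - 8*76 = -3 - 608 = -611)
sqrt(A - 13) = sqrt(-611 - 13) = sqrt(-624) = 4*I*sqrt(39)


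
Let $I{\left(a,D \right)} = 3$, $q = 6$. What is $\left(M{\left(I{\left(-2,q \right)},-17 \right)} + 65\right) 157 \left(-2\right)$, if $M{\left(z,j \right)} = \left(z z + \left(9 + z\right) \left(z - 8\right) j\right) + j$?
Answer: $-338178$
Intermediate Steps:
$M{\left(z,j \right)} = j + z^{2} + j \left(-8 + z\right) \left(9 + z\right)$ ($M{\left(z,j \right)} = \left(z^{2} + \left(9 + z\right) \left(-8 + z\right) j\right) + j = \left(z^{2} + \left(-8 + z\right) \left(9 + z\right) j\right) + j = \left(z^{2} + j \left(-8 + z\right) \left(9 + z\right)\right) + j = j + z^{2} + j \left(-8 + z\right) \left(9 + z\right)$)
$\left(M{\left(I{\left(-2,q \right)},-17 \right)} + 65\right) 157 \left(-2\right) = \left(\left(3^{2} - -1207 - 51 - 17 \cdot 3^{2}\right) + 65\right) 157 \left(-2\right) = \left(\left(9 + 1207 - 51 - 153\right) + 65\right) \left(-314\right) = \left(1012 + 65\right) \left(-314\right) = 1077 \left(-314\right) = -338178$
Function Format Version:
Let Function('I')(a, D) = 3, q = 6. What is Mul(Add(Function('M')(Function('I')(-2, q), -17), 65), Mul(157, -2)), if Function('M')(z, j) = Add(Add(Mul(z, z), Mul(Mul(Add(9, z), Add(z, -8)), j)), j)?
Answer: -338178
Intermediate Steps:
Function('M')(z, j) = Add(j, Pow(z, 2), Mul(j, Add(-8, z), Add(9, z))) (Function('M')(z, j) = Add(Add(Pow(z, 2), Mul(Mul(Add(9, z), Add(-8, z)), j)), j) = Add(Add(Pow(z, 2), Mul(Mul(Add(-8, z), Add(9, z)), j)), j) = Add(Add(Pow(z, 2), Mul(j, Add(-8, z), Add(9, z))), j) = Add(j, Pow(z, 2), Mul(j, Add(-8, z), Add(9, z))))
Mul(Add(Function('M')(Function('I')(-2, q), -17), 65), Mul(157, -2)) = Mul(Add(Add(Pow(3, 2), Mul(-71, -17), Mul(-17, 3), Mul(-17, Pow(3, 2))), 65), Mul(157, -2)) = Mul(Add(Add(9, 1207, -51, Mul(-17, 9)), 65), -314) = Mul(Add(Add(9, 1207, -51, -153), 65), -314) = Mul(Add(1012, 65), -314) = Mul(1077, -314) = -338178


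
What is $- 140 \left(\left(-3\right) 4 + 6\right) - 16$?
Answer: $824$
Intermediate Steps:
$- 140 \left(\left(-3\right) 4 + 6\right) - 16 = - 140 \left(-12 + 6\right) - 16 = \left(-140\right) \left(-6\right) - 16 = 840 - 16 = 824$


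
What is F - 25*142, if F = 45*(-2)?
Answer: -3640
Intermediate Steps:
F = -90
F - 25*142 = -90 - 25*142 = -90 - 3550 = -3640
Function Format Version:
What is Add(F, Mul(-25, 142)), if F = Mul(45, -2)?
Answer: -3640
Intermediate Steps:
F = -90
Add(F, Mul(-25, 142)) = Add(-90, Mul(-25, 142)) = Add(-90, -3550) = -3640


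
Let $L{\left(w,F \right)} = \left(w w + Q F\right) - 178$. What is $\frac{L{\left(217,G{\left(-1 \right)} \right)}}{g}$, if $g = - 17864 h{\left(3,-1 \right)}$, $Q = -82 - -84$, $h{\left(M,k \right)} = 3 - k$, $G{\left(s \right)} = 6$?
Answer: $- \frac{46923}{71456} \approx -0.65667$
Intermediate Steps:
$Q = 2$ ($Q = -82 + 84 = 2$)
$L{\left(w,F \right)} = -178 + w^{2} + 2 F$ ($L{\left(w,F \right)} = \left(w w + 2 F\right) - 178 = \left(w^{2} + 2 F\right) - 178 = -178 + w^{2} + 2 F$)
$g = -71456$ ($g = - 17864 \left(3 - -1\right) = - 17864 \left(3 + 1\right) = \left(-17864\right) 4 = -71456$)
$\frac{L{\left(217,G{\left(-1 \right)} \right)}}{g} = \frac{-178 + 217^{2} + 2 \cdot 6}{-71456} = \left(-178 + 47089 + 12\right) \left(- \frac{1}{71456}\right) = 46923 \left(- \frac{1}{71456}\right) = - \frac{46923}{71456}$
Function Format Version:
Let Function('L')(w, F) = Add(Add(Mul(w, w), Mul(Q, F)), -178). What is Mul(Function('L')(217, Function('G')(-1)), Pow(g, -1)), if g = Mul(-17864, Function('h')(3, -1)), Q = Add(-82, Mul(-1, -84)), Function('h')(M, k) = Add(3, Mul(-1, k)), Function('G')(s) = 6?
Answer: Rational(-46923, 71456) ≈ -0.65667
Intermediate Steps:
Q = 2 (Q = Add(-82, 84) = 2)
Function('L')(w, F) = Add(-178, Pow(w, 2), Mul(2, F)) (Function('L')(w, F) = Add(Add(Mul(w, w), Mul(2, F)), -178) = Add(Add(Pow(w, 2), Mul(2, F)), -178) = Add(-178, Pow(w, 2), Mul(2, F)))
g = -71456 (g = Mul(-17864, Add(3, Mul(-1, -1))) = Mul(-17864, Add(3, 1)) = Mul(-17864, 4) = -71456)
Mul(Function('L')(217, Function('G')(-1)), Pow(g, -1)) = Mul(Add(-178, Pow(217, 2), Mul(2, 6)), Pow(-71456, -1)) = Mul(Add(-178, 47089, 12), Rational(-1, 71456)) = Mul(46923, Rational(-1, 71456)) = Rational(-46923, 71456)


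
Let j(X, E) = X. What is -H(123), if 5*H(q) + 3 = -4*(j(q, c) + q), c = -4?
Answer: 987/5 ≈ 197.40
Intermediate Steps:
H(q) = -3/5 - 8*q/5 (H(q) = -3/5 + (-4*(q + q))/5 = -3/5 + (-8*q)/5 = -3/5 - 8*q/5)
-H(123) = -(-3/5 - 8/5*123) = -(-3/5 - 984/5) = -1*(-987/5) = 987/5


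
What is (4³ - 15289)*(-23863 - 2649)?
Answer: 403645200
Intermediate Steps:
(4³ - 15289)*(-23863 - 2649) = (64 - 15289)*(-26512) = -15225*(-26512) = 403645200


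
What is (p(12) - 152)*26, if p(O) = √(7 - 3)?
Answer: -3900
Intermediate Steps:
p(O) = 2 (p(O) = √4 = 2)
(p(12) - 152)*26 = (2 - 152)*26 = -150*26 = -3900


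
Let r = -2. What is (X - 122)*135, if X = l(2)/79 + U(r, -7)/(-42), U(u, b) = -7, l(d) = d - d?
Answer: -32895/2 ≈ -16448.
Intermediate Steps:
l(d) = 0
X = 1/6 (X = 0/79 - 7/(-42) = 0*(1/79) - 7*(-1/42) = 0 + 1/6 = 1/6 ≈ 0.16667)
(X - 122)*135 = (1/6 - 122)*135 = -731/6*135 = -32895/2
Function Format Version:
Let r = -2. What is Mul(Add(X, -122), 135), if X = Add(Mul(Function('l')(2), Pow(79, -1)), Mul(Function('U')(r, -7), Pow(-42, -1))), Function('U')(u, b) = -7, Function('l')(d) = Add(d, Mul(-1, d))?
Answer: Rational(-32895, 2) ≈ -16448.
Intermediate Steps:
Function('l')(d) = 0
X = Rational(1, 6) (X = Add(Mul(0, Pow(79, -1)), Mul(-7, Pow(-42, -1))) = Add(Mul(0, Rational(1, 79)), Mul(-7, Rational(-1, 42))) = Add(0, Rational(1, 6)) = Rational(1, 6) ≈ 0.16667)
Mul(Add(X, -122), 135) = Mul(Add(Rational(1, 6), -122), 135) = Mul(Rational(-731, 6), 135) = Rational(-32895, 2)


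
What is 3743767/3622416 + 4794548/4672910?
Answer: 1584642438179/769419270480 ≈ 2.0595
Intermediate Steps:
3743767/3622416 + 4794548/4672910 = 3743767*(1/3622416) + 4794548*(1/4672910) = 3743767/3622416 + 217934/212405 = 1584642438179/769419270480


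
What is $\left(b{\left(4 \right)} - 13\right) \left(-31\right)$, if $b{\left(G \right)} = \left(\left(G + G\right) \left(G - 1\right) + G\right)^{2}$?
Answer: $-23901$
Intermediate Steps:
$b{\left(G \right)} = \left(G + 2 G \left(-1 + G\right)\right)^{2}$ ($b{\left(G \right)} = \left(2 G \left(-1 + G\right) + G\right)^{2} = \left(G + 2 G \left(-1 + G\right)\right)^{2}$)
$\left(b{\left(4 \right)} - 13\right) \left(-31\right) = \left(4^{2} \left(-1 + 2 \cdot 4\right)^{2} - 13\right) \left(-31\right) = \left(16 \left(-1 + 8\right)^{2} - 13\right) \left(-31\right) = \left(16 \cdot 7^{2} - 13\right) \left(-31\right) = \left(16 \cdot 49 - 13\right) \left(-31\right) = \left(784 - 13\right) \left(-31\right) = 771 \left(-31\right) = -23901$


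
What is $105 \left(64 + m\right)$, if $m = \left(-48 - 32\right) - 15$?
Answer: $-3255$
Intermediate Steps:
$m = -95$ ($m = -80 - 15 = -95$)
$105 \left(64 + m\right) = 105 \left(64 - 95\right) = 105 \left(-31\right) = -3255$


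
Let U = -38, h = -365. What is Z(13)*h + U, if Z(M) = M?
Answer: -4783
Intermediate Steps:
Z(13)*h + U = 13*(-365) - 38 = -4745 - 38 = -4783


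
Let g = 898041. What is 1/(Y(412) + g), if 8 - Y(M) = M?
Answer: 1/897637 ≈ 1.1140e-6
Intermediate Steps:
Y(M) = 8 - M
1/(Y(412) + g) = 1/((8 - 1*412) + 898041) = 1/((8 - 412) + 898041) = 1/(-404 + 898041) = 1/897637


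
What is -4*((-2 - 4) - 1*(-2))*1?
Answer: 16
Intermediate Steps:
-4*((-2 - 4) - 1*(-2))*1 = -4*(-6 + 2)*1 = -4*(-4)*1 = 16*1 = 16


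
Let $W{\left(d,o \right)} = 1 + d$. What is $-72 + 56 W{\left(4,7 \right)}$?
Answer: $208$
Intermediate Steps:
$-72 + 56 W{\left(4,7 \right)} = -72 + 56 \left(1 + 4\right) = -72 + 56 \cdot 5 = -72 + 280 = 208$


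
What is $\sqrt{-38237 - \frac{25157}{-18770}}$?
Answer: $\frac{i \sqrt{13470916160410}}{18770} \approx 195.54 i$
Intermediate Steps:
$\sqrt{-38237 - \frac{25157}{-18770}} = \sqrt{-38237 - - \frac{25157}{18770}} = \sqrt{-38237 + \frac{25157}{18770}} = \sqrt{- \frac{717683333}{18770}} = \frac{i \sqrt{13470916160410}}{18770}$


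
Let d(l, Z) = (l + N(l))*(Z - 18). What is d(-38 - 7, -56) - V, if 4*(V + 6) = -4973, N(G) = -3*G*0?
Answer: 18317/4 ≈ 4579.3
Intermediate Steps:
N(G) = 0
V = -4997/4 (V = -6 + (¼)*(-4973) = -6 - 4973/4 = -4997/4 ≈ -1249.3)
d(l, Z) = l*(-18 + Z) (d(l, Z) = (l + 0)*(Z - 18) = l*(-18 + Z))
d(-38 - 7, -56) - V = (-38 - 7)*(-18 - 56) - 1*(-4997/4) = -45*(-74) + 4997/4 = 3330 + 4997/4 = 18317/4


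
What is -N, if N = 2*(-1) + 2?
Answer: 0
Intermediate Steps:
N = 0 (N = -2 + 2 = 0)
-N = -1*0 = 0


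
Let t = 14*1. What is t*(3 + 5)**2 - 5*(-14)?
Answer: 966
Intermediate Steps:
t = 14
t*(3 + 5)**2 - 5*(-14) = 14*(3 + 5)**2 - 5*(-14) = 14*8**2 + 70 = 14*64 + 70 = 896 + 70 = 966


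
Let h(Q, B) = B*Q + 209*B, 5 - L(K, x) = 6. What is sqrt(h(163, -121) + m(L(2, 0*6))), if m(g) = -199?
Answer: I*sqrt(45211) ≈ 212.63*I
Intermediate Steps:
L(K, x) = -1 (L(K, x) = 5 - 1*6 = 5 - 6 = -1)
h(Q, B) = 209*B + B*Q
sqrt(h(163, -121) + m(L(2, 0*6))) = sqrt(-121*(209 + 163) - 199) = sqrt(-121*372 - 199) = sqrt(-45012 - 199) = sqrt(-45211) = I*sqrt(45211)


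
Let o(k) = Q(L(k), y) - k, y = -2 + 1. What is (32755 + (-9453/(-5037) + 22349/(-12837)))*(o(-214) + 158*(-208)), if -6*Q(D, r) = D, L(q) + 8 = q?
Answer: -333683936629337/312367 ≈ -1.0682e+9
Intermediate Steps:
L(q) = -8 + q
y = -1
Q(D, r) = -D/6
o(k) = 4/3 - 7*k/6 (o(k) = -(-8 + k)/6 - k = (4/3 - k/6) - k = 4/3 - 7*k/6)
(32755 + (-9453/(-5037) + 22349/(-12837)))*(o(-214) + 158*(-208)) = (32755 + (-9453/(-5037) + 22349/(-12837)))*((4/3 - 7/6*(-214)) + 158*(-208)) = (32755 + (-9453*(-1/5037) + 22349*(-1/12837)))*((4/3 + 749/3) - 32864) = (32755 + (137/73 - 22349/12837))*(251 - 32864) = (32755 + 127192/937101)*(-32613) = (30694870447/937101)*(-32613) = -333683936629337/312367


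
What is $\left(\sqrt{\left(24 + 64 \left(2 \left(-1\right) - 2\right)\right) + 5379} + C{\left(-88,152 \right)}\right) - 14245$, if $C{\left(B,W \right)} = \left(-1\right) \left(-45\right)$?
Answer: $-14200 + \sqrt{5147} \approx -14128.0$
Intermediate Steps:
$C{\left(B,W \right)} = 45$
$\left(\sqrt{\left(24 + 64 \left(2 \left(-1\right) - 2\right)\right) + 5379} + C{\left(-88,152 \right)}\right) - 14245 = \left(\sqrt{\left(24 + 64 \left(2 \left(-1\right) - 2\right)\right) + 5379} + 45\right) - 14245 = \left(\sqrt{\left(24 + 64 \left(-2 - 2\right)\right) + 5379} + 45\right) - 14245 = \left(\sqrt{\left(24 + 64 \left(-4\right)\right) + 5379} + 45\right) - 14245 = \left(\sqrt{\left(24 - 256\right) + 5379} + 45\right) - 14245 = \left(\sqrt{-232 + 5379} + 45\right) - 14245 = \left(\sqrt{5147} + 45\right) - 14245 = \left(45 + \sqrt{5147}\right) - 14245 = -14200 + \sqrt{5147}$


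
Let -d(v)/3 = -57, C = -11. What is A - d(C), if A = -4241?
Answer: -4412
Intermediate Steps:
d(v) = 171 (d(v) = -3*(-57) = 171)
A - d(C) = -4241 - 1*171 = -4241 - 171 = -4412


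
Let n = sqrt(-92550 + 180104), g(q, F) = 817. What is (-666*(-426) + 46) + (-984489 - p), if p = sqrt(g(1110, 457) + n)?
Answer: -700727 - sqrt(817 + sqrt(87554)) ≈ -7.0076e+5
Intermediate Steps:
n = sqrt(87554) ≈ 295.90
p = sqrt(817 + sqrt(87554)) ≈ 33.360
(-666*(-426) + 46) + (-984489 - p) = (-666*(-426) + 46) + (-984489 - sqrt(817 + sqrt(87554))) = (283716 + 46) + (-984489 - sqrt(817 + sqrt(87554))) = 283762 + (-984489 - sqrt(817 + sqrt(87554))) = -700727 - sqrt(817 + sqrt(87554))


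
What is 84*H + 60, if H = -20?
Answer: -1620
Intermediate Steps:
84*H + 60 = 84*(-20) + 60 = -1680 + 60 = -1620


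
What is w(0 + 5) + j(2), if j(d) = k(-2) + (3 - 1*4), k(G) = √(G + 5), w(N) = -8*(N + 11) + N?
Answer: -124 + √3 ≈ -122.27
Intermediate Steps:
w(N) = -88 - 7*N (w(N) = -8*(11 + N) + N = (-88 - 8*N) + N = -88 - 7*N)
k(G) = √(5 + G)
j(d) = -1 + √3 (j(d) = √(5 - 2) + (3 - 1*4) = √3 + (3 - 4) = √3 - 1 = -1 + √3)
w(0 + 5) + j(2) = (-88 - 7*(0 + 5)) + (-1 + √3) = (-88 - 7*5) + (-1 + √3) = (-88 - 35) + (-1 + √3) = -123 + (-1 + √3) = -124 + √3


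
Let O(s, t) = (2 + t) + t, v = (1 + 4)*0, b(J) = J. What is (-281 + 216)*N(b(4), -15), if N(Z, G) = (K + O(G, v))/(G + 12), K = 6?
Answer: 520/3 ≈ 173.33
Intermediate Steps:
v = 0 (v = 5*0 = 0)
O(s, t) = 2 + 2*t
N(Z, G) = 8/(12 + G) (N(Z, G) = (6 + (2 + 2*0))/(G + 12) = (6 + (2 + 0))/(12 + G) = (6 + 2)/(12 + G) = 8/(12 + G))
(-281 + 216)*N(b(4), -15) = (-281 + 216)*(8/(12 - 15)) = -520/(-3) = -520*(-1)/3 = -65*(-8/3) = 520/3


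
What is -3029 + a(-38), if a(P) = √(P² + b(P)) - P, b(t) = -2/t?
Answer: -2991 + √521303/19 ≈ -2953.0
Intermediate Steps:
a(P) = √(P² - 2/P) - P
-3029 + a(-38) = -3029 + (√((-2 + (-38)³)/(-38)) - 1*(-38)) = -3029 + (√(-(-2 - 54872)/38) + 38) = -3029 + (√(-1/38*(-54874)) + 38) = -3029 + (√(27437/19) + 38) = -3029 + (√521303/19 + 38) = -3029 + (38 + √521303/19) = -2991 + √521303/19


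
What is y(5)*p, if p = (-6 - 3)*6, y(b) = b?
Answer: -270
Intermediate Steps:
p = -54 (p = -9*6 = -54)
y(5)*p = 5*(-54) = -270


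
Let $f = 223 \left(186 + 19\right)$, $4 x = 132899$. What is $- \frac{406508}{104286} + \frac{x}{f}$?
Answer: $- \frac{30237273883}{9534868980} \approx -3.1712$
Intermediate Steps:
$x = \frac{132899}{4}$ ($x = \frac{1}{4} \cdot 132899 = \frac{132899}{4} \approx 33225.0$)
$f = 45715$ ($f = 223 \cdot 205 = 45715$)
$- \frac{406508}{104286} + \frac{x}{f} = - \frac{406508}{104286} + \frac{132899}{4 \cdot 45715} = \left(-406508\right) \frac{1}{104286} + \frac{132899}{4} \cdot \frac{1}{45715} = - \frac{203254}{52143} + \frac{132899}{182860} = - \frac{30237273883}{9534868980}$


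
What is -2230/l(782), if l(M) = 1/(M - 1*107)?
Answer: -1505250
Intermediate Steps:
l(M) = 1/(-107 + M) (l(M) = 1/(M - 107) = 1/(-107 + M))
-2230/l(782) = -2230/(1/(-107 + 782)) = -2230/(1/675) = -2230/1/675 = -2230*675 = -1505250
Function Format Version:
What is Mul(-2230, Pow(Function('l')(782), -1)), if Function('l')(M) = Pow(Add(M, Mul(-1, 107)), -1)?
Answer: -1505250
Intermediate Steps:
Function('l')(M) = Pow(Add(-107, M), -1) (Function('l')(M) = Pow(Add(M, -107), -1) = Pow(Add(-107, M), -1))
Mul(-2230, Pow(Function('l')(782), -1)) = Mul(-2230, Pow(Pow(Add(-107, 782), -1), -1)) = Mul(-2230, Pow(Pow(675, -1), -1)) = Mul(-2230, Pow(Rational(1, 675), -1)) = Mul(-2230, 675) = -1505250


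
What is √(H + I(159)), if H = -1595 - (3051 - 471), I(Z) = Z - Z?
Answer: 5*I*√167 ≈ 64.614*I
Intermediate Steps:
I(Z) = 0
H = -4175 (H = -1595 - 1*2580 = -1595 - 2580 = -4175)
√(H + I(159)) = √(-4175 + 0) = √(-4175) = 5*I*√167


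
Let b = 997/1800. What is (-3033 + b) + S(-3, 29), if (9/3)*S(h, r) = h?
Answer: -5460203/1800 ≈ -3033.4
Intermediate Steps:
S(h, r) = h/3
b = 997/1800 (b = 997*(1/1800) = 997/1800 ≈ 0.55389)
(-3033 + b) + S(-3, 29) = (-3033 + 997/1800) + (⅓)*(-3) = -5458403/1800 - 1 = -5460203/1800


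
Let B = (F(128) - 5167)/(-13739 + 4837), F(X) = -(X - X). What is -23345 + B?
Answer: -207812023/8902 ≈ -23344.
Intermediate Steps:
F(X) = 0 (F(X) = -1*0 = 0)
B = 5167/8902 (B = (0 - 5167)/(-13739 + 4837) = -5167/(-8902) = -5167*(-1/8902) = 5167/8902 ≈ 0.58043)
-23345 + B = -23345 + 5167/8902 = -207812023/8902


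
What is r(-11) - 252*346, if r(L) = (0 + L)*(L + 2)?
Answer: -87093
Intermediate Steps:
r(L) = L*(2 + L)
r(-11) - 252*346 = -11*(2 - 11) - 252*346 = -11*(-9) - 87192 = 99 - 87192 = -87093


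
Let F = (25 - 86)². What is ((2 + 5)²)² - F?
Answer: -1320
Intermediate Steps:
F = 3721 (F = (-61)² = 3721)
((2 + 5)²)² - F = ((2 + 5)²)² - 1*3721 = (7²)² - 3721 = 49² - 3721 = 2401 - 3721 = -1320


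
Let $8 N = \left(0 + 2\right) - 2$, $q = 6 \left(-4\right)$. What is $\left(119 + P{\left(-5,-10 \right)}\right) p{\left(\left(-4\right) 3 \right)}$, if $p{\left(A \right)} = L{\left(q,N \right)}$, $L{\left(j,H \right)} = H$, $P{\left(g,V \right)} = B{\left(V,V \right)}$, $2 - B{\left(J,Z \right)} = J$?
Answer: $0$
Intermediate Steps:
$B{\left(J,Z \right)} = 2 - J$
$P{\left(g,V \right)} = 2 - V$
$q = -24$
$N = 0$ ($N = \frac{\left(0 + 2\right) - 2}{8} = \frac{2 - 2}{8} = \frac{1}{8} \cdot 0 = 0$)
$p{\left(A \right)} = 0$
$\left(119 + P{\left(-5,-10 \right)}\right) p{\left(\left(-4\right) 3 \right)} = \left(119 + \left(2 - -10\right)\right) 0 = \left(119 + \left(2 + 10\right)\right) 0 = \left(119 + 12\right) 0 = 131 \cdot 0 = 0$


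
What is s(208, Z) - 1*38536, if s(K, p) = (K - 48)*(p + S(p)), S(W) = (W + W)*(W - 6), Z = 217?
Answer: 14648024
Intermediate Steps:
S(W) = 2*W*(-6 + W) (S(W) = (2*W)*(-6 + W) = 2*W*(-6 + W))
s(K, p) = (-48 + K)*(p + 2*p*(-6 + p)) (s(K, p) = (K - 48)*(p + 2*p*(-6 + p)) = (-48 + K)*(p + 2*p*(-6 + p)))
s(208, Z) - 1*38536 = 217*(528 + 208 - 96*217 + 2*208*(-6 + 217)) - 1*38536 = 217*(528 + 208 - 20832 + 2*208*211) - 38536 = 217*(528 + 208 - 20832 + 87776) - 38536 = 217*67680 - 38536 = 14686560 - 38536 = 14648024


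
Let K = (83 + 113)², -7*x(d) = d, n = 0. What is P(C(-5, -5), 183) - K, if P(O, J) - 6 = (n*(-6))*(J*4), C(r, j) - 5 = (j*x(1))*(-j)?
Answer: -38410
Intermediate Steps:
x(d) = -d/7
C(r, j) = 5 + j²/7 (C(r, j) = 5 + (j*(-⅐*1))*(-j) = 5 + (j*(-⅐))*(-j) = 5 + (-j/7)*(-j) = 5 + j²/7)
P(O, J) = 6 (P(O, J) = 6 + (0*(-6))*(J*4) = 6 + 0*(4*J) = 6 + 0 = 6)
K = 38416 (K = 196² = 38416)
P(C(-5, -5), 183) - K = 6 - 1*38416 = 6 - 38416 = -38410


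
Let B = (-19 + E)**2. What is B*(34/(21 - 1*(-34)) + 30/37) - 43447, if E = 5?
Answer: -87844677/2035 ≈ -43167.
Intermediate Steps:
B = 196 (B = (-19 + 5)**2 = (-14)**2 = 196)
B*(34/(21 - 1*(-34)) + 30/37) - 43447 = 196*(34/(21 - 1*(-34)) + 30/37) - 43447 = 196*(34/(21 + 34) + 30*(1/37)) - 43447 = 196*(34/55 + 30/37) - 43447 = 196*(2908/2035) - 43447 = 569968/2035 - 43447 = -87844677/2035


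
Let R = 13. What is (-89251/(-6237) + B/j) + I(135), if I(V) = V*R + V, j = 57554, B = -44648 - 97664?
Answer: 6966241585/3662901 ≈ 1901.8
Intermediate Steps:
B = -142312
I(V) = 14*V (I(V) = V*13 + V = 13*V + V = 14*V)
(-89251/(-6237) + B/j) + I(135) = (-89251/(-6237) - 142312/57554) + 14*135 = (-89251*(-1/6237) - 142312*1/57554) + 1890 = (89251/6237 - 71156/28777) + 1890 = 43358695/3662901 + 1890 = 6966241585/3662901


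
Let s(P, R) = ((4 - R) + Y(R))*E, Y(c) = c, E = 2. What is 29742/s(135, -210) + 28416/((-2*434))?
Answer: 3198591/868 ≈ 3685.0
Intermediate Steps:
s(P, R) = 8 (s(P, R) = ((4 - R) + R)*2 = 4*2 = 8)
29742/s(135, -210) + 28416/((-2*434)) = 29742/8 + 28416/((-2*434)) = 29742*(⅛) + 28416/(-868) = 14871/4 + 28416*(-1/868) = 14871/4 - 7104/217 = 3198591/868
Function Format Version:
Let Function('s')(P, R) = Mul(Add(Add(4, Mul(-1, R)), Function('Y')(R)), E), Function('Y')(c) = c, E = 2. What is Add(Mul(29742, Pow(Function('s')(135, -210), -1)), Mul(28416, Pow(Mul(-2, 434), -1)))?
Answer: Rational(3198591, 868) ≈ 3685.0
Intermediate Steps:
Function('s')(P, R) = 8 (Function('s')(P, R) = Mul(Add(Add(4, Mul(-1, R)), R), 2) = Mul(4, 2) = 8)
Add(Mul(29742, Pow(Function('s')(135, -210), -1)), Mul(28416, Pow(Mul(-2, 434), -1))) = Add(Mul(29742, Pow(8, -1)), Mul(28416, Pow(Mul(-2, 434), -1))) = Add(Mul(29742, Rational(1, 8)), Mul(28416, Pow(-868, -1))) = Add(Rational(14871, 4), Mul(28416, Rational(-1, 868))) = Add(Rational(14871, 4), Rational(-7104, 217)) = Rational(3198591, 868)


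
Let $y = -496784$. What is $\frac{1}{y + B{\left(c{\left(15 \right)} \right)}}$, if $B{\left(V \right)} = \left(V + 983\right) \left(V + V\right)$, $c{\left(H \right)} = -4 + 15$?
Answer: $- \frac{1}{474916} \approx -2.1056 \cdot 10^{-6}$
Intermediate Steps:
$c{\left(H \right)} = 11$
$B{\left(V \right)} = 2 V \left(983 + V\right)$ ($B{\left(V \right)} = \left(983 + V\right) 2 V = 2 V \left(983 + V\right)$)
$\frac{1}{y + B{\left(c{\left(15 \right)} \right)}} = \frac{1}{-496784 + 2 \cdot 11 \left(983 + 11\right)} = \frac{1}{-496784 + 2 \cdot 11 \cdot 994} = \frac{1}{-496784 + 21868} = \frac{1}{-474916} = - \frac{1}{474916}$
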